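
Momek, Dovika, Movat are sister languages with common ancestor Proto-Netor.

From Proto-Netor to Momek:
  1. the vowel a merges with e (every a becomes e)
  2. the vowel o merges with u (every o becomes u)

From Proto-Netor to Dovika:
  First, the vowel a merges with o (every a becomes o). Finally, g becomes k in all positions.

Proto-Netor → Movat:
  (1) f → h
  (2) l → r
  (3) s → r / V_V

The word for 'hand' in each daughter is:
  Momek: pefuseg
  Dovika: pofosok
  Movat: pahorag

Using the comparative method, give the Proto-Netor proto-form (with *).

*pafosag

Position 7: Momek has g, Dovika has k, Movat has g. Momek preserves g here (none of its changes turn any other segment into g), so the proto-segment is *g.
Position 3: Momek has f, Dovika has f, Movat has h. Momek preserves f here (none of its changes turn any other segment into f), so the proto-segment is *f.
Position 6: Momek has e, Dovika has o, Movat has a. Movat preserves a here (none of its changes turn any other segment into a), so the proto-segment is *a.
Continuing position by position gives *pafosag; check it forward:
Momek: *pafosag
  pafosag → pefoseg   [vowel merger]
  pefoseg → pefuseg   [vowel merger]
  giving Momek pefuseg.
Dovika: *pafosag > pofosog > pofosok  (by vowel merger, unconditioned shift)
Movat: *pafosag > pahosag > pahorag  (by unconditioned shift, rhotacism)
No other proto-form is consistent with every reflex, so the reconstruction is *pafosag.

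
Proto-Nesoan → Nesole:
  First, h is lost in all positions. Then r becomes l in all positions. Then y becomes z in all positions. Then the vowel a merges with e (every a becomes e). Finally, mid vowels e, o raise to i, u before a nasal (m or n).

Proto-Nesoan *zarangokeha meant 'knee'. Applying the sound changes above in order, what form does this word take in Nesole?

Nesole: *zarangokeha
  zarangokeha → zarangokea   [h-loss]
  zarangokea → zalangokea   [unconditioned shift]
  zalangokea (rule 3 does not apply)
  zalangokea → zelengokee   [vowel merger]
  zelengokee → zelingokee   [pre-nasal raising]
  giving Nesole zelingokee.

zelingokee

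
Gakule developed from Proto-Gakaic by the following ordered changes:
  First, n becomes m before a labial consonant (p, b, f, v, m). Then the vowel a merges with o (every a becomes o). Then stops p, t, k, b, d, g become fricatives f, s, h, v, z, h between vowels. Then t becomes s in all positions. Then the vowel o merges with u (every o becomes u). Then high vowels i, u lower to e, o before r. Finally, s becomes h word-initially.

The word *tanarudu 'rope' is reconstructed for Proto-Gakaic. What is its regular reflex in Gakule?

hunoruzu

Gakule: *tanarudu
  tanarudu (rule 1 does not apply)
  tanarudu → tonorudu   [vowel merger]
  tonorudu → tonoruzu   [intervocalic lenition]
  tonoruzu → sonoruzu   [unconditioned shift]
  sonoruzu → sunuruzu   [vowel merger]
  sunuruzu → sunoruzu   [pre-rhotic lowering]
  sunoruzu → hunoruzu   [debuccalisation]
  giving Gakule hunoruzu.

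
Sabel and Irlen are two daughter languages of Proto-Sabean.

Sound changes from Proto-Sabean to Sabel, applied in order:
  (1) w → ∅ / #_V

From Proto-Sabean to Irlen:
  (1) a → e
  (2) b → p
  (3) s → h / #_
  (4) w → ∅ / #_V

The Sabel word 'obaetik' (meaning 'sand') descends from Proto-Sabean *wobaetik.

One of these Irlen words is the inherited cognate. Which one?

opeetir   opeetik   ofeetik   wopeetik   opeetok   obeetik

Irlen: *wobaetik > wobeetik > wopeetik > opeetik  (by vowel merger, unconditioned shift, glide loss)
Among the options, 'opeetik' alone shows every Irlen change applied in order.

opeetik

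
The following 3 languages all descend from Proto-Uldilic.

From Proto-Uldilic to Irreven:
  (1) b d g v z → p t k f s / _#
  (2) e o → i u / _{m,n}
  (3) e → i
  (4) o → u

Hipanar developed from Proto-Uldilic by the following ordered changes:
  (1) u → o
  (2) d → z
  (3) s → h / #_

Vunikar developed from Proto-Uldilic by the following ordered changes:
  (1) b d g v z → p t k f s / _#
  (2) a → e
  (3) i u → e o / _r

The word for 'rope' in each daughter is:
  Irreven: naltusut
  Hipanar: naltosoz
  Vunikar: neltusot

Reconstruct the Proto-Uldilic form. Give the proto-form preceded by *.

*naltusod

Position 2: Irreven has a, Hipanar has a, Vunikar has e. Irreven preserves a here (none of its changes turn any other segment into a), so the proto-segment is *a.
Position 8: Irreven has t, Hipanar has z, Vunikar has t. Taking the neighbouring segments as reconstructed: Irreven t could go back to *t or *d; Hipanar z could go back to *d or *z; Vunikar t could go back to *t or *d — the one source consistent with every daughter is *d.
Position 7: Irreven has u, Hipanar has o, Vunikar has o. Taking the neighbouring segments as reconstructed: Irreven u could go back to *o or *u; Hipanar o could go back to *o or *u; Vunikar o can only go back to *o — the one source consistent with every daughter is *o.
Continuing position by position gives *naltusod; check it forward:
Irreven: *naltusod > naltusot > naltusut  (by final devoicing, vowel merger)
Hipanar: *naltusod
  naltusod → naltosod   [vowel merger]
  naltosod → naltosoz   [unconditioned shift]
  naltosoz (rule 3 does not apply)
  giving Hipanar naltosoz.
Vunikar: *naltusod
  naltusod → naltusot   [final devoicing]
  naltusot → neltusot   [vowel merger]
  neltusot (rule 3 does not apply)
  giving Vunikar neltusot.
Only *naltusod yields all of Irreven naltusut, Hipanar naltosoz, Vunikar neltusot.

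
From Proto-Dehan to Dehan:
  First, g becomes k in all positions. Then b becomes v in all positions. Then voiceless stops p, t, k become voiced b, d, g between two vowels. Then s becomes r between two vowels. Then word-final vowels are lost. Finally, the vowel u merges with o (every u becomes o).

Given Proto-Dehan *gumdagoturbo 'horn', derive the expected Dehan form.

Dehan: start from *gumdagoturbo.
  rule 1 (unconditioned shift): gumdagoturbo → kumdakoturbo
  rule 2 (unconditioned shift): kumdakoturbo → kumdakoturvo
  rule 3 (intervocalic voicing): kumdakoturvo → kumdagodurvo
  rule 4: no change — kumdagodurvo
  rule 5 (apocope): kumdagodurvo → kumdagodurv
  rule 6 (vowel merger): kumdagodurv → komdagodorv
  ⇒ Dehan komdagodorv

komdagodorv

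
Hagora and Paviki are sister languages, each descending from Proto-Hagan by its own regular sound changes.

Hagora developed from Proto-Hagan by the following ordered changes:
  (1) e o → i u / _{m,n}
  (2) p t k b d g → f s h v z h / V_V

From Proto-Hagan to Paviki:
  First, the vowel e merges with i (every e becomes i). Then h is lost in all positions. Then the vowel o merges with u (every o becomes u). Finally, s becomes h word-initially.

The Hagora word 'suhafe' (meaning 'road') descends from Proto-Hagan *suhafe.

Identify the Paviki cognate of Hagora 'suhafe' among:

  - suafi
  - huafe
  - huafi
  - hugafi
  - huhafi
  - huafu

huafi

Paviki: *suhafe > suhafi > suafi > huafi  (by vowel merger, h-loss, debuccalisation)
The other candidates each miss or misapply at least one Paviki change.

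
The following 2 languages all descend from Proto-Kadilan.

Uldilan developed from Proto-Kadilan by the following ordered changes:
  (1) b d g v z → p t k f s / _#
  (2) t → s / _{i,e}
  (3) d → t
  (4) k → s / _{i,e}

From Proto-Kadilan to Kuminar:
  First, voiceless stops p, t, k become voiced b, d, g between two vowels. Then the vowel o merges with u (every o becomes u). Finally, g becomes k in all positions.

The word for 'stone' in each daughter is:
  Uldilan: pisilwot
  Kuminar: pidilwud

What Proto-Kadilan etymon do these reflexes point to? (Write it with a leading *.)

Position 8: Uldilan has t, Kuminar has d. Taking the neighbouring segments as reconstructed: Uldilan t could go back to *t or *d; Kuminar d can only go back to *d — the one source consistent with every daughter is *d.
Position 7: Uldilan has o, Kuminar has u. Uldilan preserves o here (none of its changes turn any other segment into o), so the proto-segment is *o.
Verify the candidate proto-form against each daughter:
Uldilan: *pitilwod
  pitilwod → pitilwot   [final devoicing]
  pitilwot → pisilwot   [palatalisation]
  pisilwot (rule 3 does not apply)
  pisilwot (rule 4 does not apply)
  giving Uldilan pisilwot.
Kuminar: *pitilwod > pidilwod > pidilwud  (by intervocalic voicing, vowel merger)
No other proto-form is consistent with every reflex, so the reconstruction is *pitilwod.

*pitilwod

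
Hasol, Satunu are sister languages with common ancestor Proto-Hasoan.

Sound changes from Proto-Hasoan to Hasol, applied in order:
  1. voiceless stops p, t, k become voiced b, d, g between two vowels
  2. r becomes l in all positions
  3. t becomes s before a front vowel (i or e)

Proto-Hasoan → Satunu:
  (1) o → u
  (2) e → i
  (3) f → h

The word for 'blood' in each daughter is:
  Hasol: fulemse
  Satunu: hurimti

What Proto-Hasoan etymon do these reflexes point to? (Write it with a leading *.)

*furemte

Position 6: Hasol has s, Satunu has t. Satunu preserves t here (none of its changes turn any other segment into t), so the proto-segment is *t.
Position 7: Hasol has e, Satunu has i. Hasol preserves e here (none of its changes turn any other segment into e), so the proto-segment is *e.
Verify the candidate proto-form against each daughter:
Hasol: *furemte > fulemte > fulemse  (by unconditioned shift, palatalisation)
Satunu: *furemte
  furemte (rule 1 does not apply)
  furemte → furimti   [vowel merger]
  furimti → hurimti   [unconditioned shift]
  giving Satunu hurimti.
Only *furemte yields all of Hasol fulemse, Satunu hurimti.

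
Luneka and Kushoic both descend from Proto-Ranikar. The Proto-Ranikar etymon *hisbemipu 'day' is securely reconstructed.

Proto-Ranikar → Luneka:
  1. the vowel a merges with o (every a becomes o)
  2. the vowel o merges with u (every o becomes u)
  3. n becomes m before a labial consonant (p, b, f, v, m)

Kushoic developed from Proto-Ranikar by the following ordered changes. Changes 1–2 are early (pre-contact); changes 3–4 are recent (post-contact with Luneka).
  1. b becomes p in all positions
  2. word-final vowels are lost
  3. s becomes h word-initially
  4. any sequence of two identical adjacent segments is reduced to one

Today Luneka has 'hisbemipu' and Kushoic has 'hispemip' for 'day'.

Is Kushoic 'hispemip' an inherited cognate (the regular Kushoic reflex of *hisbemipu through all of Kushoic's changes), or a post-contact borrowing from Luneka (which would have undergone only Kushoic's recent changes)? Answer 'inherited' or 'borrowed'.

inherited

If inherited, *hisbemipu would pass through all of Kushoic's changes:
Kushoic: start from *hisbemipu.
  rule 1 (unconditioned shift): hisbemipu → hispemipu
  rule 2 (apocope): hispemipu → hispemip
  rule 3: no change — hispemip
  rule 4: no change — hispemip
  ⇒ Kushoic hispemip
If borrowed from Luneka 'hisbemipu' after the early changes, it would undergo only the recent ones:
  rule 3 (debuccalisation): no change (hisbemipu)
  rule 4 (degemination): no change (hisbemipu)
  ⇒ as a loan: hisbemipu
Kushoic 'hispemip' matches the inherited outcome exactly, so it is an inherited cognate, not a loan.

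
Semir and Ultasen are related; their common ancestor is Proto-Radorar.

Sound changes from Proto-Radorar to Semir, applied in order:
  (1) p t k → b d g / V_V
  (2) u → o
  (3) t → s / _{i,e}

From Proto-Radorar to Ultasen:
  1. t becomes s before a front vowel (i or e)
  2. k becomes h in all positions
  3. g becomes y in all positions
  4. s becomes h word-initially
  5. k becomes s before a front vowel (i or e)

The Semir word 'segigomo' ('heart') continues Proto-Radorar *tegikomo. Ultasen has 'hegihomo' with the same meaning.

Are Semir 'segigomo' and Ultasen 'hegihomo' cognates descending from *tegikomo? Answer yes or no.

Derive the expected Ultasen reflex of *tegikomo:
Ultasen: start from *tegikomo.
  rule 1 (palatalisation): tegikomo → segikomo
  rule 2 (unconditioned shift): segikomo → segihomo
  rule 3 (unconditioned shift): segihomo → seyihomo
  rule 4 (debuccalisation): seyihomo → heyihomo
  rule 5: no change — heyihomo
  ⇒ Ultasen heyihomo
The regular Ultasen reflex would be 'heyihomo', but the attested form is 'hegihomo'. The correspondence is irregular, so they are not cognates (the Ultasen form has a different source).

no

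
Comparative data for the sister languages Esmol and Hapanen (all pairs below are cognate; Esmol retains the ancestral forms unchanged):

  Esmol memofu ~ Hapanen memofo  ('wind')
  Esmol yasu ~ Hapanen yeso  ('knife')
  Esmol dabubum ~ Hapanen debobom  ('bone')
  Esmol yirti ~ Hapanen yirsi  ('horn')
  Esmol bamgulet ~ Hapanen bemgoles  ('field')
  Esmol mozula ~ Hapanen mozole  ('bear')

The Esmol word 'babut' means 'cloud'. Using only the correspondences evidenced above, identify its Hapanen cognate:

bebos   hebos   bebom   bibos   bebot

dabubum ~ debobom — Esmol a corresponds to Hapanen e after a consonant, before a labial obstruent.
bamgulet ~ bemgoles, mozula ~ mozole — Esmol u corresponds to Hapanen o after a consonant, before a consonant other than r, m, n, p, b, f, v.
bamgulet ~ bemgoles — Esmol t corresponds to Hapanen s word-finally.
Applying these to Esmol 'babut':
  babut → bebut   (a→e after a consonant, before a labial obstruent)
  bebut → bebot   (u→o after a consonant, before a consonant other than r, m, n, p, b, f, v)
  bebot → bebos   (t→s word-finally)
So the Hapanen cognate is 'bebos'.

bebos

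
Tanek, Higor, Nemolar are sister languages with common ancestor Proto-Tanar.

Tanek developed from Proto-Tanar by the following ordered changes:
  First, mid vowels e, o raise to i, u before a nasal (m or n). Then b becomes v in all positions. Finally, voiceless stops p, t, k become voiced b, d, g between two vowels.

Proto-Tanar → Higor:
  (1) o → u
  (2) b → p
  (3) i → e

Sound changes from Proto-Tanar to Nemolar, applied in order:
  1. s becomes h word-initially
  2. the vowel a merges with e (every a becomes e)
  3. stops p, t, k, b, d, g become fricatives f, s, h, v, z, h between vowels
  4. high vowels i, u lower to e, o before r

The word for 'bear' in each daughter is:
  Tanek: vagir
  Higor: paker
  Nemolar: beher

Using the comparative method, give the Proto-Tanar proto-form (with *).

*bakir

Position 4: Tanek has i, Higor has e, Nemolar has e. Taking the neighbouring segments as reconstructed: Tanek i can only go back to *i; Higor e could go back to *e or *i; Nemolar e could go back to *a or *e or *i — the one source consistent with every daughter is *i.
Position 3: Tanek has g, Higor has k, Nemolar has h. Higor preserves k here (none of its changes turn any other segment into k), so the proto-segment is *k.
Position 1: Tanek has v, Higor has p, Nemolar has b. Nemolar preserves b here (none of its changes turn any other segment into b), so the proto-segment is *b.
Continuing position by position gives *bakir; check it forward:
Tanek: *bakir > vakir > vagir  (by unconditioned shift, intervocalic voicing)
Higor: *bakir > pakir > paker  (by unconditioned shift, vowel merger)
Nemolar: start from *bakir.
  rule 1: no change — bakir
  rule 2 (vowel merger): bakir → bekir
  rule 3 (intervocalic lenition): bekir → behir
  rule 4 (pre-rhotic lowering): behir → beher
  ⇒ Nemolar beher
No other proto-form is consistent with every reflex, so the reconstruction is *bakir.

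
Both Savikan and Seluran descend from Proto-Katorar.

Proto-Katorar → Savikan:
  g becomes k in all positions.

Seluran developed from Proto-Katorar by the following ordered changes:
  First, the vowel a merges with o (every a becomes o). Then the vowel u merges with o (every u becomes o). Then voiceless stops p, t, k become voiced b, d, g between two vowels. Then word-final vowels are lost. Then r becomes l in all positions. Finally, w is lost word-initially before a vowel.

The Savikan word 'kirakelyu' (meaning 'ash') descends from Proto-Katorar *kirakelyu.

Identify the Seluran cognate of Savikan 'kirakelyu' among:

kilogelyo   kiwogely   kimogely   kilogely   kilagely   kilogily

Seluran: *kirakelyu > kirokelyu > kirokelyo > kirogelyo > kirogely > kilogely  (by vowel merger, vowel merger, intervocalic voicing, apocope, unconditioned shift)
The other candidates each miss or misapply at least one Seluran change.

kilogely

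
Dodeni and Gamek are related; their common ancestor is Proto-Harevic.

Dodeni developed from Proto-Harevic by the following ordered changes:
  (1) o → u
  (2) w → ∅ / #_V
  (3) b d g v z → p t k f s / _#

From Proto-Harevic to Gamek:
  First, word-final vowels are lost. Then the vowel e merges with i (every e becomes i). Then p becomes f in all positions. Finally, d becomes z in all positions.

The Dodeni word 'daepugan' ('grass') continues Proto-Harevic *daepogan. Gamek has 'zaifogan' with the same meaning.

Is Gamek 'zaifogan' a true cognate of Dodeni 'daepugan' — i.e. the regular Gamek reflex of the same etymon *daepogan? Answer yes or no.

yes

Derive the expected Gamek reflex of *daepogan:
Gamek: *daepogan
  daepogan (rule 1 does not apply)
  daepogan → daipogan   [vowel merger]
  daipogan → daifogan   [unconditioned shift]
  daifogan → zaifogan   [unconditioned shift]
  giving Gamek zaifogan.
Gamek 'zaifogan' matches the regular reflex exactly, so the pair is cognate.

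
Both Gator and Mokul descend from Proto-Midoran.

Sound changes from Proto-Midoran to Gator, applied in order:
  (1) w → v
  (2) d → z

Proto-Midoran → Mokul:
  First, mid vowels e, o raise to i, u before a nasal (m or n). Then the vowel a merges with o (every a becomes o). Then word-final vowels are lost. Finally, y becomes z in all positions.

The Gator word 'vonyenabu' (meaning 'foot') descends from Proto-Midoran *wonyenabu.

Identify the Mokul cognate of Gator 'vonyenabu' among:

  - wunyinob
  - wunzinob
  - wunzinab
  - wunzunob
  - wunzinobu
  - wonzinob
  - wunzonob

wunzinob

Mokul: *wonyenabu
  wonyenabu → wunyinabu   [pre-nasal raising]
  wunyinabu → wunyinobu   [vowel merger]
  wunyinobu → wunyinob   [apocope]
  wunyinob → wunzinob   [unconditioned shift]
  giving Mokul wunzinob.
Among the options, 'wunzinob' alone shows every Mokul change applied in order.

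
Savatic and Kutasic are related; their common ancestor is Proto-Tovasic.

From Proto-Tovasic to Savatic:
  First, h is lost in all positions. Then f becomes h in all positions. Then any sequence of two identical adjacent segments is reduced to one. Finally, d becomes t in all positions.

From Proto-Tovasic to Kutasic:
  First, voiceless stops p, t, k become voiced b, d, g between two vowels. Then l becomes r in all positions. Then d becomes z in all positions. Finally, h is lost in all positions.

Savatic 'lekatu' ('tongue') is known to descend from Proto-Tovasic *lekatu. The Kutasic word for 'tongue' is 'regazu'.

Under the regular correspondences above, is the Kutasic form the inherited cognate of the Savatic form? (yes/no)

Derive the expected Kutasic reflex of *lekatu:
Kutasic: *lekatu
  lekatu → legadu   [intervocalic voicing]
  legadu → regadu   [unconditioned shift]
  regadu → regazu   [unconditioned shift]
  regazu (rule 4 does not apply)
  giving Kutasic regazu.
Kutasic 'regazu' matches the regular reflex exactly, so the pair is cognate.

yes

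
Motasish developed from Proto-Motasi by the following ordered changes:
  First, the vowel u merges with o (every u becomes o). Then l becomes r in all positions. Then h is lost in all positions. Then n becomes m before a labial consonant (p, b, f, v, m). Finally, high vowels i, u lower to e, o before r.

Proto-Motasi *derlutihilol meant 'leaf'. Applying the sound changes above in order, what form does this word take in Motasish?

Motasish: start from *derlutihilol.
  rule 1 (vowel merger): derlutihilol → derlotihilol
  rule 2 (unconditioned shift): derlotihilol → derrotihiror
  rule 3 (h-loss): derrotihiror → derrotiiror
  rule 4: no change — derrotiiror
  rule 5 (pre-rhotic lowering): derrotiiror → derrotieror
  ⇒ Motasish derrotieror

derrotieror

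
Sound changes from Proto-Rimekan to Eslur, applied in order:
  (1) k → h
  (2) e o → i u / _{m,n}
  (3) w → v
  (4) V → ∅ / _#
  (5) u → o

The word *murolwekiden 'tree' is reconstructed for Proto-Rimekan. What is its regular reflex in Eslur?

Eslur: *murolwekiden
  murolwekiden → murolwehiden   [unconditioned shift]
  murolwehiden → murolwehidin   [pre-nasal raising]
  murolwehidin → murolvehidin   [unconditioned shift]
  murolvehidin (rule 4 does not apply)
  murolvehidin → morolvehidin   [vowel merger]
  giving Eslur morolvehidin.

morolvehidin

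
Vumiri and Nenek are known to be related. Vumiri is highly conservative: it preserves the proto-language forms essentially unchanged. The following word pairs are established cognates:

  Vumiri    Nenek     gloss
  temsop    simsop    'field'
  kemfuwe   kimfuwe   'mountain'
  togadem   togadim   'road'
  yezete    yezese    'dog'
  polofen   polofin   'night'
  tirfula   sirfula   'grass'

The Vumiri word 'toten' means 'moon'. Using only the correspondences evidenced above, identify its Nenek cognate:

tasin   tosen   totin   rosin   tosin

yezete ~ yezese — Vumiri t corresponds to Nenek s between vowels (before a front vowel).
polofen ~ polofin — Vumiri e corresponds to Nenek i after a consonant, before a nasal.
Applying these to Vumiri 'toten':
  toten → tosen   (t→s between vowels (before a front vowel))
  tosen → tosin   (e→i after a consonant, before a nasal)
So the Nenek cognate is 'tosin'.

tosin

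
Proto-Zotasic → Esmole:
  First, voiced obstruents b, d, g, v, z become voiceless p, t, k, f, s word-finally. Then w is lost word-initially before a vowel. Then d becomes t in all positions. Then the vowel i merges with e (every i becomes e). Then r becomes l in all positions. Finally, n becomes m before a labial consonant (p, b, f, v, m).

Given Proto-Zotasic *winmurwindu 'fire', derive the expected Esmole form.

Esmole: start from *winmurwindu.
  rule 1: no change — winmurwindu
  rule 2 (glide loss): winmurwindu → inmurwindu
  rule 3 (unconditioned shift): inmurwindu → inmurwintu
  rule 4 (vowel merger): inmurwintu → enmurwentu
  rule 5 (unconditioned shift): enmurwentu → enmulwentu
  rule 6 (nasal place assimilation): enmulwentu → emmulwentu
  ⇒ Esmole emmulwentu

emmulwentu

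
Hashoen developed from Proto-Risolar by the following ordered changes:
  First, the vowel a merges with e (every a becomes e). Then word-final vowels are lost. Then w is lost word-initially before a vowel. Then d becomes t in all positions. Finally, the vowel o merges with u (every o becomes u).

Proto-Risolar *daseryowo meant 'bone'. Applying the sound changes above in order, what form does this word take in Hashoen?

teseryuw

Hashoen: *daseryowo
  daseryowo → deseryowo   [vowel merger]
  deseryowo → deseryow   [apocope]
  deseryow (rule 3 does not apply)
  deseryow → teseryow   [unconditioned shift]
  teseryow → teseryuw   [vowel merger]
  giving Hashoen teseryuw.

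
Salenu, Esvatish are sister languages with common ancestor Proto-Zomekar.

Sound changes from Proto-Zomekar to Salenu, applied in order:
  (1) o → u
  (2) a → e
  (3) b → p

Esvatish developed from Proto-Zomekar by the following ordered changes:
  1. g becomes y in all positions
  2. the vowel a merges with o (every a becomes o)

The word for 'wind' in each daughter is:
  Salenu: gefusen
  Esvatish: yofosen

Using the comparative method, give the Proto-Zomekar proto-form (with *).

Position 2: Salenu has e, Esvatish has o. Taking the neighbouring segments as reconstructed: Salenu e could go back to *a or *e; Esvatish o could go back to *a or *o — the one source consistent with every daughter is *a.
Position 1: Salenu has g, Esvatish has y. Salenu preserves g here (none of its changes turn any other segment into g), so the proto-segment is *g.
This points to *gafosen. Verify forward in each daughter:
Salenu: *gafosen > gafusen > gefusen  (by vowel merger, vowel merger)
Esvatish: start from *gafosen.
  rule 1 (unconditioned shift): gafosen → yafosen
  rule 2 (vowel merger): yafosen → yofosen
  ⇒ Esvatish yofosen
*gafosen is the unique common source.

*gafosen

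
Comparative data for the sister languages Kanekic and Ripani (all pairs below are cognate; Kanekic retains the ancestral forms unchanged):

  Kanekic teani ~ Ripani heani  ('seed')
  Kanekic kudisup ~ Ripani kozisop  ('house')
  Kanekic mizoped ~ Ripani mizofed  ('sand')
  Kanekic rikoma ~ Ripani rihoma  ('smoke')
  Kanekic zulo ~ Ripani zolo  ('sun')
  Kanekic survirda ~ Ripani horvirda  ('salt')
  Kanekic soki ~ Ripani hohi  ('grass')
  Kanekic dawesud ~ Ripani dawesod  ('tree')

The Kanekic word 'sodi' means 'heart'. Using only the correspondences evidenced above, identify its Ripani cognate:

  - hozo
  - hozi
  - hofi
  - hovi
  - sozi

soki ~ hohi — Kanekic s corresponds to Ripani h word-initially before a back vowel.
kudisup ~ kozisop — Kanekic d corresponds to Ripani z between vowels (before a front vowel).
Applying these to Kanekic 'sodi':
  sodi → hodi   (s→h word-initially before a back vowel)
  hodi → hozi   (d→z between vowels (before a front vowel))
So the Ripani cognate is 'hozi'.

hozi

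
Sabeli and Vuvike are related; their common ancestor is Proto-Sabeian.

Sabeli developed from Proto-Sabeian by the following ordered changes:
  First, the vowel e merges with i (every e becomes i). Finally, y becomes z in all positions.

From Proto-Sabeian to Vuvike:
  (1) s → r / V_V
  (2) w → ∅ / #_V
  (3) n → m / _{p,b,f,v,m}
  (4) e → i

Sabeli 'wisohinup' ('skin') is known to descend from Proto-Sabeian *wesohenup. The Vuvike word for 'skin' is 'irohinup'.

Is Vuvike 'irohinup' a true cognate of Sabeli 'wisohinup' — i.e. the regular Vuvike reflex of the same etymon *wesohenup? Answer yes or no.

yes

Derive the expected Vuvike reflex of *wesohenup:
Vuvike: start from *wesohenup.
  rule 1 (rhotacism): wesohenup → werohenup
  rule 2 (glide loss): werohenup → erohenup
  rule 3: no change — erohenup
  rule 4 (vowel merger): erohenup → irohinup
  ⇒ Vuvike irohinup
Vuvike 'irohinup' matches the regular reflex exactly, so the pair is cognate.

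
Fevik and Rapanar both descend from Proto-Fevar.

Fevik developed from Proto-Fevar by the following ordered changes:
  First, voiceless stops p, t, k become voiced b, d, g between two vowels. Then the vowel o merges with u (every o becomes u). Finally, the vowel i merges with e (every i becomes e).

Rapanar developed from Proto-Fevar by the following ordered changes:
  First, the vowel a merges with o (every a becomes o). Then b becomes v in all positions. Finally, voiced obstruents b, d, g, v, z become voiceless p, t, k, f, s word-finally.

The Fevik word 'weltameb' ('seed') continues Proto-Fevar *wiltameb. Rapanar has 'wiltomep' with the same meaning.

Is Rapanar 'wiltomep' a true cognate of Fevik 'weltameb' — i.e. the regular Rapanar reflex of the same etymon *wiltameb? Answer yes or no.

no

Derive the expected Rapanar reflex of *wiltameb:
Rapanar: *wiltameb > wiltomeb > wiltomev > wiltomef  (by vowel merger, unconditioned shift, final devoicing)
The regular Rapanar reflex would be 'wiltomef', but the attested form is 'wiltomep'. The correspondence is irregular, so they are not cognates (the Rapanar form has a different source).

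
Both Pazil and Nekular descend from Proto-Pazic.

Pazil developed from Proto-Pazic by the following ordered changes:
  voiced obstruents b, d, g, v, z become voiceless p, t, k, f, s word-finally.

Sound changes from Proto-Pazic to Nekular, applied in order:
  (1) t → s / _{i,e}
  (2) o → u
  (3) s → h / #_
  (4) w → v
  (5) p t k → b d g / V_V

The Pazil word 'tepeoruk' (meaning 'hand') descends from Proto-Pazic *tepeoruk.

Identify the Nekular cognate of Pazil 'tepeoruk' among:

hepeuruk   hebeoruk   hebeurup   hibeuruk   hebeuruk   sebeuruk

Nekular: *tepeoruk
  tepeoruk → sepeoruk   [palatalisation]
  sepeoruk → sepeuruk   [vowel merger]
  sepeuruk → hepeuruk   [debuccalisation]
  hepeuruk (rule 4 does not apply)
  hepeuruk → hebeuruk   [intervocalic voicing]
  giving Nekular hebeuruk.

hebeuruk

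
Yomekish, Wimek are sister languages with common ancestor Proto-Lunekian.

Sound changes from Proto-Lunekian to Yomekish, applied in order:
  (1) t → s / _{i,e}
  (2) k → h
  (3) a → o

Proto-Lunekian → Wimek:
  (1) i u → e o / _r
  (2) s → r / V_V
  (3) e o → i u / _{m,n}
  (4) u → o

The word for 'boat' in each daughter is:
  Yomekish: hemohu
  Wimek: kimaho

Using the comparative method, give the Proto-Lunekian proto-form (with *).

*kemahu

Position 6: Yomekish has u, Wimek has o. Yomekish preserves u here (none of its changes turn any other segment into u), so the proto-segment is *u.
Position 2: Yomekish has e, Wimek has i. Yomekish preserves e here (none of its changes turn any other segment into e), so the proto-segment is *e.
Position 1: Yomekish has h, Wimek has k. Wimek preserves k here (none of its changes turn any other segment into k), so the proto-segment is *k.
This points to *kemahu. Verify forward in each daughter:
Yomekish: *kemahu
  kemahu (rule 1 does not apply)
  kemahu → hemahu   [unconditioned shift]
  hemahu → hemohu   [vowel merger]
  giving Yomekish hemohu.
Wimek: *kemahu
  kemahu (rule 1 does not apply)
  kemahu (rule 2 does not apply)
  kemahu → kimahu   [pre-nasal raising]
  kimahu → kimaho   [vowel merger]
  giving Wimek kimaho.
*kemahu is the unique common source.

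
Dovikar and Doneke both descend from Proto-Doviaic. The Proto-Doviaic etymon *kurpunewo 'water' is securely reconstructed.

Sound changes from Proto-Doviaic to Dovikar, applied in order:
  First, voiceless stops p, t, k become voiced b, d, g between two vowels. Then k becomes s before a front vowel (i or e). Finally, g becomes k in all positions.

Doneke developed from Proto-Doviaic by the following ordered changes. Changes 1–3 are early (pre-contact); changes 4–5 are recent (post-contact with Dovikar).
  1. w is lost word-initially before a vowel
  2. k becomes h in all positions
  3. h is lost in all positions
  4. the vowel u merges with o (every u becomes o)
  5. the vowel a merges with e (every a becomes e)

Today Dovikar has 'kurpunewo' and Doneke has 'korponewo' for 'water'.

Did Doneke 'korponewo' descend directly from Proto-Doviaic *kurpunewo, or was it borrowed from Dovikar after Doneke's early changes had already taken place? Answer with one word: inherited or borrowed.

If inherited, *kurpunewo would pass through all of Doneke's changes:
Doneke: start from *kurpunewo.
  rule 1: no change — kurpunewo
  rule 2 (unconditioned shift): kurpunewo → hurpunewo
  rule 3 (h-loss): hurpunewo → urpunewo
  rule 4 (vowel merger): urpunewo → orponewo
  rule 5: no change — orponewo
  ⇒ Doneke orponewo
If borrowed from Dovikar 'kurpunewo' after the early changes, it would undergo only the recent ones:
  rule 4 (vowel merger): kurpunewo → korponewo
  rule 5 (vowel merger): no change (korponewo)
  ⇒ as a loan: korponewo
Doneke 'korponewo' matches the loan outcome 'korponewo', not the inherited 'orponewo' — it skipped the early Doneke changes, so it was borrowed from Dovikar.

borrowed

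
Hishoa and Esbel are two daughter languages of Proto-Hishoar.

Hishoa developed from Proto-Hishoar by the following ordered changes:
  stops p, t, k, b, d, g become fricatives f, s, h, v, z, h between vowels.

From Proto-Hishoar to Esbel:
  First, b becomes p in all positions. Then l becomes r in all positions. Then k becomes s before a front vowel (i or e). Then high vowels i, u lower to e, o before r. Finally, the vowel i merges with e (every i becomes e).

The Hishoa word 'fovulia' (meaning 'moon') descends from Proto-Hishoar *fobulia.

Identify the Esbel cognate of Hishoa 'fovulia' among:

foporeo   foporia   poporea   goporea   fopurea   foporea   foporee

Esbel: *fobulia > fopulia > fopuria > foporia > foporea  (by unconditioned shift, unconditioned shift, pre-rhotic lowering, vowel merger)
The other candidates each miss or misapply at least one Esbel change.

foporea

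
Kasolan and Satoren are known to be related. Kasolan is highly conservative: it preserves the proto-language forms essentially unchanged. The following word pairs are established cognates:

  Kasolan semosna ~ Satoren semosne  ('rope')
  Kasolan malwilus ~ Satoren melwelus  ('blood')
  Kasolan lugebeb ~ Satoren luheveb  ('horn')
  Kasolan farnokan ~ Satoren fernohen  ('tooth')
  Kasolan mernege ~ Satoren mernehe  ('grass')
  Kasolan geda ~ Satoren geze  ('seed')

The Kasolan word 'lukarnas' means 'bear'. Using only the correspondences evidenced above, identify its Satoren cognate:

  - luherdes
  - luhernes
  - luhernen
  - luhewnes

luhernes

farnokan ~ fernohen — Kasolan k corresponds to Satoren h between vowels (before a back vowel).
farnokan ~ fernohen — Kasolan a corresponds to Satoren e after a consonant, before r.
malwilus ~ melwelus — Kasolan a corresponds to Satoren e after a consonant, before a consonant other than r, m, n, p, b, f, v.
Applying these to Kasolan 'lukarnas':
  lukarnas → luharnas   (k→h between vowels (before a back vowel))
  luharnas → luhernas   (a→e after a consonant, before r)
  luhernas → luhernes   (a→e after a consonant, before a consonant other than r, m, n, p, b, f, v)
So the Satoren cognate is 'luhernes'.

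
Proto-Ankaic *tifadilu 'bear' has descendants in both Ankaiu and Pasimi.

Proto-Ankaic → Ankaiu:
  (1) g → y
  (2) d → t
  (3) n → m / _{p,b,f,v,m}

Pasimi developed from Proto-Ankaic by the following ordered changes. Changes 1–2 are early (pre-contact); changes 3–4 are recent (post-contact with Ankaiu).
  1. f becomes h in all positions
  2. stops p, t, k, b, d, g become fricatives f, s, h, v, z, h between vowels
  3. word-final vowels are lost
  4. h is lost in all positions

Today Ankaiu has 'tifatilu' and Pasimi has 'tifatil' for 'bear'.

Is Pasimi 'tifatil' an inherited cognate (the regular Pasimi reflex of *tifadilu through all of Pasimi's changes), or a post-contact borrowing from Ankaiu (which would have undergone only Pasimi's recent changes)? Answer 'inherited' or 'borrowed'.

borrowed

If inherited, *tifadilu would pass through all of Pasimi's changes:
Pasimi: *tifadilu > tihadilu > tihazilu > tihazil > tiazil  (by unconditioned shift, intervocalic lenition, apocope, h-loss)
If borrowed from Ankaiu 'tifatilu' after the early changes, it would undergo only the recent ones:
  rule 3 (apocope): tifatilu → tifatil
  rule 4 (h-loss): no change (tifatil)
  ⇒ as a loan: tifatil
Pasimi 'tifatil' matches the loan outcome 'tifatil', not the inherited 'tiazil' — it skipped the early Pasimi changes, so it was borrowed from Ankaiu.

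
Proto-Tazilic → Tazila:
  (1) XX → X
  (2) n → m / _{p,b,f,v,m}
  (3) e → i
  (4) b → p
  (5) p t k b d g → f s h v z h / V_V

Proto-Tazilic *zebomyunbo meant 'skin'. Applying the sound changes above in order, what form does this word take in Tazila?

Tazila: start from *zebomyunbo.
  rule 1: no change — zebomyunbo
  rule 2 (nasal place assimilation): zebomyunbo → zebomyumbo
  rule 3 (vowel merger): zebomyumbo → zibomyumbo
  rule 4 (unconditioned shift): zibomyumbo → zipomyumpo
  rule 5 (intervocalic lenition): zipomyumpo → zifomyumpo
  ⇒ Tazila zifomyumpo

zifomyumpo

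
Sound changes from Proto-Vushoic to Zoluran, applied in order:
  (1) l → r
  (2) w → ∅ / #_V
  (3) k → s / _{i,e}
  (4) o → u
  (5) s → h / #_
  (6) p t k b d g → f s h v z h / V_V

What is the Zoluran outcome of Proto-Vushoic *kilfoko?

hirfuhu

Zoluran: start from *kilfoko.
  rule 1 (unconditioned shift): kilfoko → kirfoko
  rule 2: no change — kirfoko
  rule 3 (palatalisation): kirfoko → sirfoko
  rule 4 (vowel merger): sirfoko → sirfuku
  rule 5 (debuccalisation): sirfuku → hirfuku
  rule 6 (intervocalic lenition): hirfuku → hirfuhu
  ⇒ Zoluran hirfuhu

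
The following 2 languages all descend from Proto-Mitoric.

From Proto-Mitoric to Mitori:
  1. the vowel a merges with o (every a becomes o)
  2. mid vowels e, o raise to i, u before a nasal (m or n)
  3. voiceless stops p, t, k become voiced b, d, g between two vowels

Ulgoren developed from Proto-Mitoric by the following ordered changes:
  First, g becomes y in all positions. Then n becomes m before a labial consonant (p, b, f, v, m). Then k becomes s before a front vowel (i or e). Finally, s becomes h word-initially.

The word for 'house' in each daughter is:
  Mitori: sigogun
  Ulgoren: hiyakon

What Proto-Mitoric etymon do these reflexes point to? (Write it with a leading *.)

Position 1: Mitori has s, Ulgoren has h. Mitori preserves s here (none of its changes turn any other segment into s), so the proto-segment is *s.
Position 6: Mitori has u, Ulgoren has o. Ulgoren preserves o here (none of its changes turn any other segment into o), so the proto-segment is *o.
Continuing position by position gives *sigakon; check it forward:
Mitori: *sigakon
  sigakon → sigokon   [vowel merger]
  sigokon → sigokun   [pre-nasal raising]
  sigokun → sigogun   [intervocalic voicing]
  giving Mitori sigogun.
Ulgoren: start from *sigakon.
  rule 1 (unconditioned shift): sigakon → siyakon
  rule 2: no change — siyakon
  rule 3: no change — siyakon
  rule 4 (debuccalisation): siyakon → hiyakon
  ⇒ Ulgoren hiyakon
No other proto-form is consistent with every reflex, so the reconstruction is *sigakon.

*sigakon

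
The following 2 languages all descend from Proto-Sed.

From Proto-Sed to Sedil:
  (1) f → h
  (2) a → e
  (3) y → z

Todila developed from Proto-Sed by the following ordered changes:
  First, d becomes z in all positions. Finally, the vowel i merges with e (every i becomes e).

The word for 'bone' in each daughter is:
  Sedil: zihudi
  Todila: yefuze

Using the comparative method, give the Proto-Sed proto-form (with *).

Position 6: Sedil has i, Todila has e. Sedil preserves i here (none of its changes turn any other segment into i), so the proto-segment is *i.
Position 2: Sedil has i, Todila has e. Sedil preserves i here (none of its changes turn any other segment into i), so the proto-segment is *i.
Verify the candidate proto-form against each daughter:
Sedil: *yifudi
  yifudi → yihudi   [unconditioned shift]
  yihudi (rule 2 does not apply)
  yihudi → zihudi   [unconditioned shift]
  giving Sedil zihudi.
Todila: *yifudi
  yifudi → yifuzi   [unconditioned shift]
  yifuzi → yefuze   [vowel merger]
  giving Todila yefuze.
*yifudi is the unique common source.

*yifudi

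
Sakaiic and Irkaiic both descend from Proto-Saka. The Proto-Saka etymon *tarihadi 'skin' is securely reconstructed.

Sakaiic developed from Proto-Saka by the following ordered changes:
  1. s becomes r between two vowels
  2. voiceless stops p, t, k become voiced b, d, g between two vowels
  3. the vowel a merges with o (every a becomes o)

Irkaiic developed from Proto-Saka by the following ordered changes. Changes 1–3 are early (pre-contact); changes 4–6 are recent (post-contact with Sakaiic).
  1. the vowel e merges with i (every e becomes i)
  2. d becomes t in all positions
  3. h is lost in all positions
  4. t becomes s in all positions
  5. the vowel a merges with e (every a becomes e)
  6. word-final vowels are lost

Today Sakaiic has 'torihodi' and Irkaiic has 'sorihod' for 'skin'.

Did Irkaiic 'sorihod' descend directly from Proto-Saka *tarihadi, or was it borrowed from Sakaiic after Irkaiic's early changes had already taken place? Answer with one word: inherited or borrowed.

borrowed

If inherited, *tarihadi would pass through all of Irkaiic's changes:
Irkaiic: *tarihadi > tarihati > tariati > sariasi > seriesi > series  (by unconditioned shift, h-loss, unconditioned shift, vowel merger, apocope)
If borrowed from Sakaiic 'torihodi' after the early changes, it would undergo only the recent ones:
  rule 4 (unconditioned shift): torihodi → sorihodi
  rule 5 (vowel merger): no change (sorihodi)
  rule 6 (apocope): sorihodi → sorihod
  ⇒ as a loan: sorihod
Irkaiic 'sorihod' matches the loan outcome 'sorihod', not the inherited 'series' — it skipped the early Irkaiic changes, so it was borrowed from Sakaiic.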